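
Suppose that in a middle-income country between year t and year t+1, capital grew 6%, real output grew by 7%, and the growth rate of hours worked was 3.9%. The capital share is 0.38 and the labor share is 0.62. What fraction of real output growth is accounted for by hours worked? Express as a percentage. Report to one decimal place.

Hours worked accounted for 34.5% of growth.

Labor's share = 1 − 0.38 = 0.62.
Hours worked contributed 0.62 × 3.9 = 2.418 pp.
Share of growth = 2.418 / 7 × 100 = 34.543%.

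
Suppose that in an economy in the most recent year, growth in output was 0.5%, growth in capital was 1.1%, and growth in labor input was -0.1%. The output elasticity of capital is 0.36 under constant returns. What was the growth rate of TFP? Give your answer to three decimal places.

TFP growth was 0.168%.

Labor's share = 1 − 0.36 = 0.64.
Capital: 0.36 × 1.1 = 0.396 pp.
Labor input: 0.64 × (-0.1) = -0.064 pp.
TFP growth = 0.5 − 0.332 = 0.168%.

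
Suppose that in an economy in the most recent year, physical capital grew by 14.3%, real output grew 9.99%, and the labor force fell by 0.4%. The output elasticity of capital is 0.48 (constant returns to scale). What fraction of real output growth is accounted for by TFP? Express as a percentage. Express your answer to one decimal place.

Labor's share = 1 − 0.48 = 0.52.
Physical capital: 0.48 × 14.3 = 6.864 pp.
The labor force: 0.52 × (-0.4) = -0.208 pp.
TFP growth = 9.99 − 6.656 = 3.334%.
TFP share of growth = 3.334 / 9.99 × 100 = 33.373%.

33.4%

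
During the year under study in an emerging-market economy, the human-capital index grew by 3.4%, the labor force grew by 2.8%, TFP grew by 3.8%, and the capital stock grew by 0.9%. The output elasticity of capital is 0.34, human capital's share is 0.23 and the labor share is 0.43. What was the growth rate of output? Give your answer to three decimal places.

Labor's share = 1 − 0.34 − 0.23 = 0.43.
The capital stock: 0.34 × 0.9 = 0.306 pp.
The human-capital index: 0.23 × 3.4 = 0.782 pp.
The labor force: 0.43 × 2.8 = 1.204 pp.
Output growth = 3.8 + 2.292 = 6.092%.

6.092%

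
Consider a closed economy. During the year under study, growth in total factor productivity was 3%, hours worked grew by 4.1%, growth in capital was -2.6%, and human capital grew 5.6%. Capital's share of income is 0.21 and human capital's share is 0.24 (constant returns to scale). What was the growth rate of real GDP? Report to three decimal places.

Real GDP grew 6.053%.

Labor's share = 1 − 0.21 − 0.24 = 0.55.
Capital: 0.21 × (-2.6) = -0.546 pp.
Human capital: 0.24 × 5.6 = 1.344 pp.
Hours worked: 0.55 × 4.1 = 2.255 pp.
Output growth = 3 + 3.053 = 6.053%.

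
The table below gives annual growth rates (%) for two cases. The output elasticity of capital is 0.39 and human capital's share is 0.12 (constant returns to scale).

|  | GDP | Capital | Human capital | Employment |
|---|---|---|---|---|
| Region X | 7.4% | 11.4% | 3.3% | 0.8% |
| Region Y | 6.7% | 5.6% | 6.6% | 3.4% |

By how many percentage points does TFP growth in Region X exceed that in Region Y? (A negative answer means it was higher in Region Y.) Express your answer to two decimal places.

Labor's share = 1 − 0.39 − 0.12 = 0.49.
Region X: TFP = 7.4 − 4.446 − 0.396 − 0.392 = 2.166%.
Region Y: TFP = 6.7 − 2.184 − 0.792 − 1.666 = 2.058%.
Difference = 2.166 − (2.058) = 0.108 pp.

0.11 percentage points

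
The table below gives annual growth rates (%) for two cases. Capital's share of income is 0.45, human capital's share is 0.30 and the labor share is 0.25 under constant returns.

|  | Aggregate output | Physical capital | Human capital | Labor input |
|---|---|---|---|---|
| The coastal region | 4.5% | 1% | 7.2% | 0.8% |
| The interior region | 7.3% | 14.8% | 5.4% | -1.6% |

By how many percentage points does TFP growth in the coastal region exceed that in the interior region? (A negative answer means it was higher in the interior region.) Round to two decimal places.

Labor's share = 1 − 0.45 − 0.3 = 0.25.
The coastal region: TFP = 4.5 − 0.45 − 2.16 − 0.2 = 1.69%.
The interior region: TFP = 7.3 − 6.66 − 1.62 + 0.4 = -0.58%.
Difference = 1.69 − (-0.58) = 2.27 pp.

2.27 percentage points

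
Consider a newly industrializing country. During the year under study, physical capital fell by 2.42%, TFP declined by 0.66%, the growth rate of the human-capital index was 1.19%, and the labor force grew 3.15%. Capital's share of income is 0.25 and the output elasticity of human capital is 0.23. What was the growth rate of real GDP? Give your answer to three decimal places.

Labor's share = 1 − 0.25 − 0.23 = 0.52.
Physical capital: 0.25 × (-2.42) = -0.605 pp.
The human-capital index: 0.23 × 1.19 = 0.2737 pp.
The labor force: 0.52 × 3.15 = 1.638 pp.
Output growth = -0.66 + 1.3067 = 0.6467%.

0.647%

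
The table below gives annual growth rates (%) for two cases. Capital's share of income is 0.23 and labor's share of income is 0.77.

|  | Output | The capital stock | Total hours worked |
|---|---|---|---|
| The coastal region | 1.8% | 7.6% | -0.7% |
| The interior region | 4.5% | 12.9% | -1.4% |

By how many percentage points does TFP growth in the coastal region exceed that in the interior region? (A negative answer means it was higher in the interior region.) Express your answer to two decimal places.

Labor's share = 1 − 0.23 = 0.77.
The coastal region: TFP = 1.8 − 1.748 + 0.539 = 0.591%.
The interior region: TFP = 4.5 − 2.967 + 1.078 = 2.611%.
Difference = 0.591 − (2.611) = -2.02 pp.

-2.02 percentage points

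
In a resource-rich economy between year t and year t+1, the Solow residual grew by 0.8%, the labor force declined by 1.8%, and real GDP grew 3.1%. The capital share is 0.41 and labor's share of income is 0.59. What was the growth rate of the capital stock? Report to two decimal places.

8.20%

Labor's share = 1 − 0.41 = 0.59.
gY = gA + 0.59×(-1.8) + 0.41×g.
0.41×g = 3.1 − 0.8 + 1.062 = 3.362.
g = 3.362 / 0.41 = 8.2%.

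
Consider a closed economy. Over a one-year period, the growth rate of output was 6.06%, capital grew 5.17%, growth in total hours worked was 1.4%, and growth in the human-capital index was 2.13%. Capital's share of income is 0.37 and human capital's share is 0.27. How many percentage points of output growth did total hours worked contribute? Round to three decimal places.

Labor's share = 1 − 0.37 − 0.27 = 0.36.
Contribution = share × growth = 0.36 × 1.4 = 0.504 pp.

0.504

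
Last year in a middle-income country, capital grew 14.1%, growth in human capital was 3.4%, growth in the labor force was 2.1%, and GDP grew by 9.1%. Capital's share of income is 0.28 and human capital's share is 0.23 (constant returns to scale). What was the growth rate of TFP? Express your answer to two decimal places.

TFP growth was 3.34%.

Labor's share = 1 − 0.28 − 0.23 = 0.49.
Capital: 0.28 × 14.1 = 3.948 pp.
Human capital: 0.23 × 3.4 = 0.782 pp.
The labor force: 0.49 × 2.1 = 1.029 pp.
TFP growth = 9.1 − 5.759 = 3.341%.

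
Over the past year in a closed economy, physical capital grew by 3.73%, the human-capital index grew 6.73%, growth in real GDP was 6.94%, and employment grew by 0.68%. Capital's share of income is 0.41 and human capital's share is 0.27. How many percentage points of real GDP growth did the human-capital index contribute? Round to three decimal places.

1.817 pp

Contribution = share × growth = 0.27 × 6.73 = 1.8171 pp.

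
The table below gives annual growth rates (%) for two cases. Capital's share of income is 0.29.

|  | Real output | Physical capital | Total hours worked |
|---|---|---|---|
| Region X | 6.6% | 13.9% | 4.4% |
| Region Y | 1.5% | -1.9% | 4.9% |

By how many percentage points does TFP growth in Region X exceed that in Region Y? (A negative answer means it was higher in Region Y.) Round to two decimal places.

Labor's share = 1 − 0.29 = 0.71.
Region X: TFP = 6.6 − 4.031 − 3.124 = -0.555%.
Region Y: TFP = 1.5 + 0.551 − 3.479 = -1.428%.
Difference = -0.555 − (-1.428) = 0.873 pp.

0.87 percentage points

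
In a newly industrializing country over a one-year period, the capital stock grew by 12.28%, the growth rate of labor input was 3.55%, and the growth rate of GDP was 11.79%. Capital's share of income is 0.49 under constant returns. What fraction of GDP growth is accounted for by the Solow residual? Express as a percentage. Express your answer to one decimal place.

The Solow residual accounted for 33.6% of growth.

Labor's share = 1 − 0.49 = 0.51.
The capital stock: 0.49 × 12.28 = 6.0172 pp.
Labor input: 0.51 × 3.55 = 1.8105 pp.
TFP growth = 11.79 − 7.8277 = 3.9623%.
TFP share of growth = 3.9623 / 11.79 × 100 = 33.607%.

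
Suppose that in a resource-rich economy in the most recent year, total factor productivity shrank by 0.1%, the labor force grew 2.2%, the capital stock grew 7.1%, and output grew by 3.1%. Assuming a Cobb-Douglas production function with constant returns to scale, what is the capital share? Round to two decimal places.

gY = gA + α·gK + (1−α)·gL, so gY − gA − gL = α(gK − gL).
3.1 + 0.1 − 2.2 = α × (7.1 − 2.2).
1 = 4.9 α, so α = 0.2041.

The capital share is 0.20.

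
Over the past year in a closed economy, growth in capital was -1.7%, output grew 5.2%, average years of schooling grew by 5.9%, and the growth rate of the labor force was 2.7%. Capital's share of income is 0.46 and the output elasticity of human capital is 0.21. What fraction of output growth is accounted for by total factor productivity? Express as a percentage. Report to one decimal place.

74.1%

Labor's share = 1 − 0.46 − 0.21 = 0.33.
Capital: 0.46 × (-1.7) = -0.782 pp.
Average years of schooling: 0.21 × 5.9 = 1.239 pp.
The labor force: 0.33 × 2.7 = 0.891 pp.
TFP growth = 5.2 − 1.348 = 3.852%.
TFP share of growth = 3.852 / 5.2 × 100 = 74.077%.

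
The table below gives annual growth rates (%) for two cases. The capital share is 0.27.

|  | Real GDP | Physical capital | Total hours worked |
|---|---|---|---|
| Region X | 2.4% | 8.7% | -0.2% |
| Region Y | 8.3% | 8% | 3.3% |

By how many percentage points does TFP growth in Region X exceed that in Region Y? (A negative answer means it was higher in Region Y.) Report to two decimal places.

-3.53 percentage points

Labor's share = 1 − 0.27 = 0.73.
Region X: TFP = 2.4 − 2.349 + 0.146 = 0.197%.
Region Y: TFP = 8.3 − 2.16 − 2.409 = 3.731%.
Difference = 0.197 − (3.731) = -3.534 pp.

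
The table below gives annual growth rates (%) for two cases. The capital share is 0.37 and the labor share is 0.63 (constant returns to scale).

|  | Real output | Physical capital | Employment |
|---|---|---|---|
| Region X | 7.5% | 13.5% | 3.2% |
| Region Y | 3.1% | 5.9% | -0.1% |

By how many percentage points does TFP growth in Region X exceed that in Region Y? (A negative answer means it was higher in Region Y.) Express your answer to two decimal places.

-0.49 percentage points

Labor's share = 1 − 0.37 = 0.63.
Region X: TFP = 7.5 − 4.995 − 2.016 = 0.489%.
Region Y: TFP = 3.1 − 2.183 + 0.063 = 0.98%.
Difference = 0.489 − (0.98) = -0.491 pp.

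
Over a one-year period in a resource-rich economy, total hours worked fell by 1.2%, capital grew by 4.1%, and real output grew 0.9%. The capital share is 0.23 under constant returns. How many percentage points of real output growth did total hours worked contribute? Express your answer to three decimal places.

-0.924 pp

Labor's share = 1 − 0.23 = 0.77.
Contribution = share × growth = 0.77 × (-1.2) = -0.924 pp.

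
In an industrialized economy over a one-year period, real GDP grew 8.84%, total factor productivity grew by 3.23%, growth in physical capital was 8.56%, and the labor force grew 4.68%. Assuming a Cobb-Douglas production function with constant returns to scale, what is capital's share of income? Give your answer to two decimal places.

gY = gA + α·gK + (1−α)·gL, so gY − gA − gL = α(gK − gL).
8.84 − 3.23 − 4.68 = α × (8.56 − 4.68).
0.93 = 3.88 α, so α = 0.2397.

0.24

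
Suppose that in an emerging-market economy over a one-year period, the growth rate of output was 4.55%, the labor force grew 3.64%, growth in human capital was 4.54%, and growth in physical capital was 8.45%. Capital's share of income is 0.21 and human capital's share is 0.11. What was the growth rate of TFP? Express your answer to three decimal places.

Labor's share = 1 − 0.21 − 0.11 = 0.68.
Physical capital: 0.21 × 8.45 = 1.7745 pp.
Human capital: 0.11 × 4.54 = 0.4994 pp.
The labor force: 0.68 × 3.64 = 2.4752 pp.
TFP growth = 4.55 − 4.7491 = -0.1991%.

-0.199%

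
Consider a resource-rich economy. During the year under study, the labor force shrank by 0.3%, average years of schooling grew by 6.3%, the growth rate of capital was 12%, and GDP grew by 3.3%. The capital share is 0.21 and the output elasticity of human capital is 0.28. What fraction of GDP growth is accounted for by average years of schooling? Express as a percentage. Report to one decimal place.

Average years of schooling contributed 0.28 × 6.3 = 1.764 pp.
Share of growth = 1.764 / 3.3 × 100 = 53.455%.

53.5%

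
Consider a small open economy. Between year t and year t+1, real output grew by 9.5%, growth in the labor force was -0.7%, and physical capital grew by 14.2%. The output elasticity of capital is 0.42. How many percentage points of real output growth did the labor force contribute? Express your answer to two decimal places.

Labor's share = 1 − 0.42 = 0.58.
Contribution = share × growth = 0.58 × (-0.7) = -0.406 pp.

-0.41 pp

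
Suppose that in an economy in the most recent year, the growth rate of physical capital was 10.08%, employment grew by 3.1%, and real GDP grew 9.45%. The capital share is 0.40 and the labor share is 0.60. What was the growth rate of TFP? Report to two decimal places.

TFP grew 3.56%.

Labor's share = 1 − 0.4 = 0.6.
Physical capital: 0.4 × 10.08 = 4.032 pp.
Employment: 0.6 × 3.1 = 1.86 pp.
TFP growth = 9.45 − 5.892 = 3.558%.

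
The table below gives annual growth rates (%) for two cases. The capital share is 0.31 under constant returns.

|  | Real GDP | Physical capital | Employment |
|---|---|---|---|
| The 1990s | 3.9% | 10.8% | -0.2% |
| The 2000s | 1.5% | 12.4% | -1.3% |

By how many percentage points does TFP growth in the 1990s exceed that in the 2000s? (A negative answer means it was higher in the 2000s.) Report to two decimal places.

Labor's share = 1 − 0.31 = 0.69.
The 1990s: TFP = 3.9 − 3.348 + 0.138 = 0.69%.
The 2000s: TFP = 1.5 − 3.844 + 0.897 = -1.447%.
Difference = 0.69 − (-1.447) = 2.137 pp.

2.14 percentage points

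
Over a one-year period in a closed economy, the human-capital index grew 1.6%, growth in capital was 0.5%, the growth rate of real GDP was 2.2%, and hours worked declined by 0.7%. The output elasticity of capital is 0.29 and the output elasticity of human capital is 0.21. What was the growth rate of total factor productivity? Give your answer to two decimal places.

Total factor productivity grew 2.07%.

Labor's share = 1 − 0.29 − 0.21 = 0.5.
Capital: 0.29 × 0.5 = 0.145 pp.
The human-capital index: 0.21 × 1.6 = 0.336 pp.
Hours worked: 0.5 × (-0.7) = -0.35 pp.
TFP growth = 2.2 − 0.131 = 2.069%.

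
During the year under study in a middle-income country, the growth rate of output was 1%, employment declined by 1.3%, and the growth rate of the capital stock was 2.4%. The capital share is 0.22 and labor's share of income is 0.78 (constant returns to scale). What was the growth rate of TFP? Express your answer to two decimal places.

Labor's share = 1 − 0.22 = 0.78.
The capital stock: 0.22 × 2.4 = 0.528 pp.
Employment: 0.78 × (-1.3) = -1.014 pp.
TFP growth = 1 + 0.486 = 1.486%.

1.49%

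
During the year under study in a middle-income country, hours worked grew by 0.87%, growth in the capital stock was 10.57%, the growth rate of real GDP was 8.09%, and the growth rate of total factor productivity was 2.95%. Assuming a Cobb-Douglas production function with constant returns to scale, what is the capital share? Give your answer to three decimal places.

gY = gA + α·gK + (1−α)·gL, so gY − gA − gL = α(gK − gL).
8.09 − 2.95 − 0.87 = α × (10.57 − 0.87).
4.27 = 9.7 α, so α = 0.44021.

α = 0.440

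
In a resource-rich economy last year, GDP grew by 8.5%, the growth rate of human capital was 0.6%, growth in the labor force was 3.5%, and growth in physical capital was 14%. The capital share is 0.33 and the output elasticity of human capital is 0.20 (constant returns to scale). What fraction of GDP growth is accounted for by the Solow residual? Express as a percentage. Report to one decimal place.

The Solow residual accounted for 24.9% of growth.

Labor's share = 1 − 0.33 − 0.2 = 0.47.
Physical capital: 0.33 × 14 = 4.62 pp.
Human capital: 0.2 × 0.6 = 0.12 pp.
The labor force: 0.47 × 3.5 = 1.645 pp.
TFP growth = 8.5 − 6.385 = 2.115%.
TFP share of growth = 2.115 / 8.5 × 100 = 24.882%.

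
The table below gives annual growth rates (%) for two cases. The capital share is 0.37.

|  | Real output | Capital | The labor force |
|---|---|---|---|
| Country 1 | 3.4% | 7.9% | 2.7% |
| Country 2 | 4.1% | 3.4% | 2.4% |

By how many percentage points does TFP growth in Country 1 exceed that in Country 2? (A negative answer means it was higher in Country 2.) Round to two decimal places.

Labor's share = 1 − 0.37 = 0.63.
Country 1: TFP = 3.4 − 2.923 − 1.701 = -1.224%.
Country 2: TFP = 4.1 − 1.258 − 1.512 = 1.33%.
Difference = -1.224 − (1.33) = -2.554 pp.

-2.55 percentage points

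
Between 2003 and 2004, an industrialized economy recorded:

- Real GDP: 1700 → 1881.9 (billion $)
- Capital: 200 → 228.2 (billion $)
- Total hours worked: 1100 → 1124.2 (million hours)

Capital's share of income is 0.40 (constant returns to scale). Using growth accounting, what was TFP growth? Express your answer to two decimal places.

Real GDP growth = (1881.9 − 1700) / 1700 = 10.7%.
Capital growth = (228.2 − 200) / 200 = 14.1%.
Total hours worked growth = (1124.2 − 1100) / 1100 = 2.2%.
Labor's share = 1 − 0.4 = 0.6.
Capital: 0.4 × 14.1 = 5.64 pp.
Total hours worked: 0.6 × 2.2 = 1.32 pp.
TFP growth = 10.7 − 6.96 = 3.74%.

TFP grew 3.74%.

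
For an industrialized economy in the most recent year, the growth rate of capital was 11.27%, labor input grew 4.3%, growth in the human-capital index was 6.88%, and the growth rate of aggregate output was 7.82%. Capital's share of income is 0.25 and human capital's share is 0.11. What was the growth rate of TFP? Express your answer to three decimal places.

Labor's share = 1 − 0.25 − 0.11 = 0.64.
Capital: 0.25 × 11.27 = 2.8175 pp.
The human-capital index: 0.11 × 6.88 = 0.7568 pp.
Labor input: 0.64 × 4.3 = 2.752 pp.
TFP growth = 7.82 − 6.3263 = 1.4937%.

TFP grew 1.494%.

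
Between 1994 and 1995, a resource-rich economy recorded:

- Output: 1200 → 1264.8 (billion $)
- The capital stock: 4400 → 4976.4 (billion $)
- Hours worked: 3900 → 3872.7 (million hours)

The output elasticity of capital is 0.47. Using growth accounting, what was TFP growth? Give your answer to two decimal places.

Output growth = (1264.8 − 1200) / 1200 = 5.4%.
The capital stock growth = (4976.4 − 4400) / 4400 = 13.1%.
Hours worked growth = (3872.7 − 3900) / 3900 = -0.7%.
Labor's share = 1 − 0.47 = 0.53.
The capital stock: 0.47 × 13.1 = 6.157 pp.
Hours worked: 0.53 × (-0.7) = -0.371 pp.
TFP growth = 5.4 − 5.786 = -0.386%.

-0.39%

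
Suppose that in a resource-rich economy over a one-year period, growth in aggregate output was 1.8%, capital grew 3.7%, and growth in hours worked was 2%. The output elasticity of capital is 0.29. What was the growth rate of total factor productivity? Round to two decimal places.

-0.69%

Labor's share = 1 − 0.29 = 0.71.
Capital: 0.29 × 3.7 = 1.073 pp.
Hours worked: 0.71 × 2 = 1.42 pp.
TFP growth = 1.8 − 2.493 = -0.693%.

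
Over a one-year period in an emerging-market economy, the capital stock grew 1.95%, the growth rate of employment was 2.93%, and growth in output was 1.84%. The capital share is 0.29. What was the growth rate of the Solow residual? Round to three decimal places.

Labor's share = 1 − 0.29 = 0.71.
The capital stock: 0.29 × 1.95 = 0.5655 pp.
Employment: 0.71 × 2.93 = 2.0803 pp.
TFP growth = 1.84 − 2.6458 = -0.8058%.

-0.806%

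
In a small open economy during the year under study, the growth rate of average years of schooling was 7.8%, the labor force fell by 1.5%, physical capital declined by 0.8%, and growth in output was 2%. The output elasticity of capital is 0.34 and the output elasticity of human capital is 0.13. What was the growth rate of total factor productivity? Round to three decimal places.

2.053%

Labor's share = 1 − 0.34 − 0.13 = 0.53.
Physical capital: 0.34 × (-0.8) = -0.272 pp.
Average years of schooling: 0.13 × 7.8 = 1.014 pp.
The labor force: 0.53 × (-1.5) = -0.795 pp.
TFP growth = 2 + 0.053 = 2.053%.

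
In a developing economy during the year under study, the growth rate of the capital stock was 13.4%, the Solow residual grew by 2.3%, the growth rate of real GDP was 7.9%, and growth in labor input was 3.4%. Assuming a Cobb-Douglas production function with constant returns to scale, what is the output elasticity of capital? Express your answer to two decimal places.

gY = gA + α·gK + (1−α)·gL, so gY − gA − gL = α(gK − gL).
7.9 − 2.3 − 3.4 = α × (13.4 − 3.4).
2.2 = 10 α, so α = 0.22.

The output elasticity of capital is 0.22.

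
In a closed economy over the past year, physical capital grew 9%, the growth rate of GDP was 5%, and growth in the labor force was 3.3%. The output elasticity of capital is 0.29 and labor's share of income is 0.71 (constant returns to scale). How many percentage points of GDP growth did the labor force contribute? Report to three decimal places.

2.343 percentage points

Labor's share = 1 − 0.29 = 0.71.
Contribution = share × growth = 0.71 × 3.3 = 2.343 pp.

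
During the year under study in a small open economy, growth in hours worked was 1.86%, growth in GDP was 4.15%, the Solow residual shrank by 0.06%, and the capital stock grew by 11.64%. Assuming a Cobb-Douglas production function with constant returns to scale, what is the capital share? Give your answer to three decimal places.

gY = gA + α·gK + (1−α)·gL, so gY − gA − gL = α(gK − gL).
4.15 + 0.06 − 1.86 = α × (11.64 − 1.86).
2.35 = 9.78 α, so α = 0.24029.

α = 0.240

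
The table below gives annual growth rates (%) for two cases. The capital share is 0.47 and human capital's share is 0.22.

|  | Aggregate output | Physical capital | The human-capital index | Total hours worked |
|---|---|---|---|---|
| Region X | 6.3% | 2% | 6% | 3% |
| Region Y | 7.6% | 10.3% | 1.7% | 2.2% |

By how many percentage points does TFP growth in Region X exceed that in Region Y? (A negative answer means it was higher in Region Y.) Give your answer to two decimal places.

Labor's share = 1 − 0.47 − 0.22 = 0.31.
Region X: TFP = 6.3 − 0.94 − 1.32 − 0.93 = 3.11%.
Region Y: TFP = 7.6 − 4.841 − 0.374 − 0.682 = 1.703%.
Difference = 3.11 − (1.703) = 1.407 pp.

1.41 percentage points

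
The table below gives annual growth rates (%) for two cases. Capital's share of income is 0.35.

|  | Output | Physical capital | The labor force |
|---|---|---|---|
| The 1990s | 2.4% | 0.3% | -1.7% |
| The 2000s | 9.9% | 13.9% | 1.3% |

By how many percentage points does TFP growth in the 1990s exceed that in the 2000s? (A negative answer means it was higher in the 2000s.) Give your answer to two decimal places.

-0.79 percentage points

Labor's share = 1 − 0.35 = 0.65.
The 1990s: TFP = 2.4 − 0.105 + 1.105 = 3.4%.
The 2000s: TFP = 9.9 − 4.865 − 0.845 = 4.19%.
Difference = 3.4 − (4.19) = -0.79 pp.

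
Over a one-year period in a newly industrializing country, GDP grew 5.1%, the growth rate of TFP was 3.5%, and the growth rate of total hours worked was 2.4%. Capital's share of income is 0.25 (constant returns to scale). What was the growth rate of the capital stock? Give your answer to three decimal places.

-0.800%

Labor's share = 1 − 0.25 = 0.75.
gY = gA + 0.75×2.4 + 0.25×g.
0.25×g = 5.1 − 3.5 − 1.8 = -0.2.
g = -0.2 / 0.25 = -0.8%.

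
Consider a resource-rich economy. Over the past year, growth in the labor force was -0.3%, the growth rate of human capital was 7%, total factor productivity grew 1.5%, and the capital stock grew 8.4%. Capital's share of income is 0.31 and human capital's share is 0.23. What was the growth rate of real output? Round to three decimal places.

Labor's share = 1 − 0.31 − 0.23 = 0.46.
The capital stock: 0.31 × 8.4 = 2.604 pp.
Human capital: 0.23 × 7 = 1.61 pp.
The labor force: 0.46 × (-0.3) = -0.138 pp.
Output growth = 1.5 + 4.076 = 5.576%.

Real output growth was 5.576%.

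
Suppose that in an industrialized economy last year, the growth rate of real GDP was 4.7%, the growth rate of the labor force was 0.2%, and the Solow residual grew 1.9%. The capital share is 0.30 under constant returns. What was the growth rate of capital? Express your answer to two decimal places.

8.87%

Labor's share = 1 − 0.3 = 0.7.
gY = gA + 0.7×0.2 + 0.3×g.
0.3×g = 4.7 − 1.9 − 0.14 = 2.66.
g = 2.66 / 0.3 = 8.8667%.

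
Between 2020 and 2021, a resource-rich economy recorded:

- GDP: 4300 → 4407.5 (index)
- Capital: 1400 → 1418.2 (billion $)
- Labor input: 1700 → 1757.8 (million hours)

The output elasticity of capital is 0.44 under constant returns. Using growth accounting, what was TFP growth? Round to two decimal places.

TFP growth was 0.02%.

GDP growth = (4407.5 − 4300) / 4300 = 2.5%.
Capital growth = (1418.2 − 1400) / 1400 = 1.3%.
Labor input growth = (1757.8 − 1700) / 1700 = 3.4%.
Labor's share = 1 − 0.44 = 0.56.
Capital: 0.44 × 1.3 = 0.572 pp.
Labor input: 0.56 × 3.4 = 1.904 pp.
TFP growth = 2.5 − 2.476 = 0.024%.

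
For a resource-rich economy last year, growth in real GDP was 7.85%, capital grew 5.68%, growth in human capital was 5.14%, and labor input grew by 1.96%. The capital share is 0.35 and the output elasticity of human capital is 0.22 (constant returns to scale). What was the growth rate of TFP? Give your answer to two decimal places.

3.89%

Labor's share = 1 − 0.35 − 0.22 = 0.43.
Capital: 0.35 × 5.68 = 1.988 pp.
Human capital: 0.22 × 5.14 = 1.1308 pp.
Labor input: 0.43 × 1.96 = 0.8428 pp.
TFP growth = 7.85 − 3.9616 = 3.8884%.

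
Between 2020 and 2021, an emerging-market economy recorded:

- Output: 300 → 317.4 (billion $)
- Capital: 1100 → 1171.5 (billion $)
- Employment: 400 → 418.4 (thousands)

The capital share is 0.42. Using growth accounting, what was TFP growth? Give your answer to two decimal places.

Output growth = (317.4 − 300) / 300 = 5.8%.
Capital growth = (1171.5 − 1100) / 1100 = 6.5%.
Employment growth = (418.4 − 400) / 400 = 4.6%.
Labor's share = 1 − 0.42 = 0.58.
Capital: 0.42 × 6.5 = 2.73 pp.
Employment: 0.58 × 4.6 = 2.668 pp.
TFP growth = 5.8 − 5.398 = 0.402%.

0.40%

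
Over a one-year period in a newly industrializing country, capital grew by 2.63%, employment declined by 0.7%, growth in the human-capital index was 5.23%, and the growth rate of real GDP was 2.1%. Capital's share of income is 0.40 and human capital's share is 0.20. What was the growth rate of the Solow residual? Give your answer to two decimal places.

Labor's share = 1 − 0.4 − 0.2 = 0.4.
Capital: 0.4 × 2.63 = 1.052 pp.
The human-capital index: 0.2 × 5.23 = 1.046 pp.
Employment: 0.4 × (-0.7) = -0.28 pp.
TFP growth = 2.1 − 1.818 = 0.282%.

The Solow residual grew 0.28%.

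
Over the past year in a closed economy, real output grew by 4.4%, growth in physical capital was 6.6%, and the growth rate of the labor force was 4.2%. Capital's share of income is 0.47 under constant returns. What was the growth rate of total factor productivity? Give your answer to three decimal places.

-0.928%

Labor's share = 1 − 0.47 = 0.53.
Physical capital: 0.47 × 6.6 = 3.102 pp.
The labor force: 0.53 × 4.2 = 2.226 pp.
TFP growth = 4.4 − 5.328 = -0.928%.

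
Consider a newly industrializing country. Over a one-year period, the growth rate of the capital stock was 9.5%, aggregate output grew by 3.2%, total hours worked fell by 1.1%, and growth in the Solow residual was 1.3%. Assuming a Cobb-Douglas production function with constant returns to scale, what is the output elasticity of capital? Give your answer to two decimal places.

The output elasticity of capital is 0.28.

gY = gA + α·gK + (1−α)·gL, so gY − gA − gL = α(gK − gL).
3.2 − 1.3 + 1.1 = α × (9.5 − (-1.1)).
3 = 10.6 α, so α = 0.283.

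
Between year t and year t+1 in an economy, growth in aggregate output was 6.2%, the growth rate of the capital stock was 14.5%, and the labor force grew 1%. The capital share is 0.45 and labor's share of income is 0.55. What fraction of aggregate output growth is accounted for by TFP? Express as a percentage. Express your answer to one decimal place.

Labor's share = 1 − 0.45 = 0.55.
The capital stock: 0.45 × 14.5 = 6.525 pp.
The labor force: 0.55 × 1 = 0.55 pp.
TFP growth = 6.2 − 7.075 = -0.875%.
TFP share of growth = -0.875 / 6.2 × 100 = -14.113%.

-14.1%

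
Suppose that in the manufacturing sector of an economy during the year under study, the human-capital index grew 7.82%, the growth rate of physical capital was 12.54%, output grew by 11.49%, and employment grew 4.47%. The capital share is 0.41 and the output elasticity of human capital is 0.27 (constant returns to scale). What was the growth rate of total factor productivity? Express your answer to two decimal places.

2.81%

Labor's share = 1 − 0.41 − 0.27 = 0.32.
Physical capital: 0.41 × 12.54 = 5.1414 pp.
The human-capital index: 0.27 × 7.82 = 2.1114 pp.
Employment: 0.32 × 4.47 = 1.4304 pp.
TFP growth = 11.49 − 8.6832 = 2.8068%.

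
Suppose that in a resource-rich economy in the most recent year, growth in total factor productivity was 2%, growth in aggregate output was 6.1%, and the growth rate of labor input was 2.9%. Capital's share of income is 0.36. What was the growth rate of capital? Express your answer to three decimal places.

Labor's share = 1 − 0.36 = 0.64.
gY = gA + 0.64×2.9 + 0.36×g.
0.36×g = 6.1 − 2 − 1.856 = 2.244.
g = 2.244 / 0.36 = 6.23333%.

6.233%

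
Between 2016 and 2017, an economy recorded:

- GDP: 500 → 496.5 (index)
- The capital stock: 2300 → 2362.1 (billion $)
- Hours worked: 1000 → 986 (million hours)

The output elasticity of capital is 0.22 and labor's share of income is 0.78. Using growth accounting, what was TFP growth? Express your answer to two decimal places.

-0.20%

GDP growth = (496.5 − 500) / 500 = -0.7%.
The capital stock growth = (2362.1 − 2300) / 2300 = 2.7%.
Hours worked growth = (986 − 1000) / 1000 = -1.4%.
Labor's share = 1 − 0.22 = 0.78.
The capital stock: 0.22 × 2.7 = 0.594 pp.
Hours worked: 0.78 × (-1.4) = -1.092 pp.
TFP growth = -0.7 + 0.498 = -0.202%.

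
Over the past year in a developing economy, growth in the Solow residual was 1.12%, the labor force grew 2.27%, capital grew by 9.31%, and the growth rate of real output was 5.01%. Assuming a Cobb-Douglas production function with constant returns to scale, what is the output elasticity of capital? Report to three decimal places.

α = 0.230

gY = gA + α·gK + (1−α)·gL, so gY − gA − gL = α(gK − gL).
5.01 − 1.12 − 2.27 = α × (9.31 − 2.27).
1.62 = 7.04 α, so α = 0.23011.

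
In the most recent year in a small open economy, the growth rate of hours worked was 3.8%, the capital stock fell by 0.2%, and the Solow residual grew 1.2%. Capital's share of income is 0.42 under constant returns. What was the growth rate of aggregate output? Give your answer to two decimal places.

3.32%

Labor's share = 1 − 0.42 = 0.58.
The capital stock: 0.42 × (-0.2) = -0.084 pp.
Hours worked: 0.58 × 3.8 = 2.204 pp.
Output growth = 1.2 + 2.12 = 3.32%.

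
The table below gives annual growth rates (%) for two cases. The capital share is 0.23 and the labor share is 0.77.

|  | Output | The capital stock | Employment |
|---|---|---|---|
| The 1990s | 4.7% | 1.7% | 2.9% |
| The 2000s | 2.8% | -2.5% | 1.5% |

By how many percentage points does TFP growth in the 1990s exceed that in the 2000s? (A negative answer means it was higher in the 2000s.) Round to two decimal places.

Labor's share = 1 − 0.23 = 0.77.
The 1990s: TFP = 4.7 − 0.391 − 2.233 = 2.076%.
The 2000s: TFP = 2.8 + 0.575 − 1.155 = 2.22%.
Difference = 2.076 − (2.22) = -0.144 pp.

-0.14 percentage points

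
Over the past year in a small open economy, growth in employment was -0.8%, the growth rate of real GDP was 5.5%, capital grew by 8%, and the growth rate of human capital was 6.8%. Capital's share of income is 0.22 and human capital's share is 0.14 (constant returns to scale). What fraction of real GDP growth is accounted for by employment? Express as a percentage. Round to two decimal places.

Labor's share = 1 − 0.22 − 0.14 = 0.64.
Employment contributed 0.64 × (-0.8) = -0.512 pp.
Share of growth = -0.512 / 5.5 × 100 = -9.3091%.

-9.31%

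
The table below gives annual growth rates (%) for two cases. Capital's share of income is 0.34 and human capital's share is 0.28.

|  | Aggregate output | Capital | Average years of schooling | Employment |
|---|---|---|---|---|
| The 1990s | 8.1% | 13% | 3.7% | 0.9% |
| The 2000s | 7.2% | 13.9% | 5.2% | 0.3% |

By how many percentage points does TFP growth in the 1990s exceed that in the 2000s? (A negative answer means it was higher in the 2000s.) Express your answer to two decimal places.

Labor's share = 1 − 0.34 − 0.28 = 0.38.
The 1990s: TFP = 8.1 − 4.42 − 1.036 − 0.342 = 2.302%.
The 2000s: TFP = 7.2 − 4.726 − 1.456 − 0.114 = 0.904%.
Difference = 2.302 − (0.904) = 1.398 pp.

1.40 percentage points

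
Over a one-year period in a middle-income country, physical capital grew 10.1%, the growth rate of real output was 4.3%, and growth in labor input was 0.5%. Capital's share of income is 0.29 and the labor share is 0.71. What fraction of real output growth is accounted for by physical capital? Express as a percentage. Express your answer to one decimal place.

Physical capital contributed 0.29 × 10.1 = 2.929 pp.
Share of growth = 2.929 / 4.3 × 100 = 68.116%.

68.1%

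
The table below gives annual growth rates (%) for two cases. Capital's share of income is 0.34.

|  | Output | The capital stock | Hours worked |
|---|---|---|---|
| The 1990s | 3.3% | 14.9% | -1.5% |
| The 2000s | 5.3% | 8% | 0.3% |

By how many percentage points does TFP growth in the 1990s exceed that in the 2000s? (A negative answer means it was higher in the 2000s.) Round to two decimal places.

Labor's share = 1 − 0.34 = 0.66.
The 1990s: TFP = 3.3 − 5.066 + 0.99 = -0.776%.
The 2000s: TFP = 5.3 − 2.72 − 0.198 = 2.382%.
Difference = -0.776 − (2.382) = -3.158 pp.

-3.16 percentage points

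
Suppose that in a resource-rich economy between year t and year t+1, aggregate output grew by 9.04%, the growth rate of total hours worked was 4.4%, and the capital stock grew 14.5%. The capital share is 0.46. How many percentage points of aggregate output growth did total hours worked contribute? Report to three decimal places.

2.376

Labor's share = 1 − 0.46 = 0.54.
Contribution = share × growth = 0.54 × 4.4 = 2.376 pp.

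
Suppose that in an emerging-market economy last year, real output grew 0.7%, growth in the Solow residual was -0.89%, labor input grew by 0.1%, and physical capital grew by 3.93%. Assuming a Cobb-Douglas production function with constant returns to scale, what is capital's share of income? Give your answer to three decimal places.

0.389

gY = gA + α·gK + (1−α)·gL, so gY − gA − gL = α(gK − gL).
0.7 + 0.89 − 0.1 = α × (3.93 − 0.1).
1.49 = 3.83 α, so α = 0.38903.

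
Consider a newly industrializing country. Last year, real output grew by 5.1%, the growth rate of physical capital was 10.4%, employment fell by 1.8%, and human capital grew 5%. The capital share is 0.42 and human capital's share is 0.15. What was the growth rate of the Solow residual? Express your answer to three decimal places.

Labor's share = 1 − 0.42 − 0.15 = 0.43.
Physical capital: 0.42 × 10.4 = 4.368 pp.
Human capital: 0.15 × 5 = 0.75 pp.
Employment: 0.43 × (-1.8) = -0.774 pp.
TFP growth = 5.1 − 4.344 = 0.756%.

The Solow residual grew 0.756%.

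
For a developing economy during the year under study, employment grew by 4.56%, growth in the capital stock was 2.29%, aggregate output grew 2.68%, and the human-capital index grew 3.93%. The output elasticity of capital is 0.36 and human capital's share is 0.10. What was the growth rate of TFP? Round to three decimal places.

-1.000%

Labor's share = 1 − 0.36 − 0.1 = 0.54.
The capital stock: 0.36 × 2.29 = 0.8244 pp.
The human-capital index: 0.1 × 3.93 = 0.393 pp.
Employment: 0.54 × 4.56 = 2.4624 pp.
TFP growth = 2.68 − 3.6798 = -0.9998%.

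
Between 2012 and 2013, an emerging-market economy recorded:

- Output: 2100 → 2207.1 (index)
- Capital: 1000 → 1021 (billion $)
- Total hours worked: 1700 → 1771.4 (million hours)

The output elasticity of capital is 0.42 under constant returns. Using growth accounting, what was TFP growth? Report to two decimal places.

Output growth = (2207.1 − 2100) / 2100 = 5.1%.
Capital growth = (1021 − 1000) / 1000 = 2.1%.
Total hours worked growth = (1771.4 − 1700) / 1700 = 4.2%.
Labor's share = 1 − 0.42 = 0.58.
Capital: 0.42 × 2.1 = 0.882 pp.
Total hours worked: 0.58 × 4.2 = 2.436 pp.
TFP growth = 5.1 − 3.318 = 1.782%.

1.78%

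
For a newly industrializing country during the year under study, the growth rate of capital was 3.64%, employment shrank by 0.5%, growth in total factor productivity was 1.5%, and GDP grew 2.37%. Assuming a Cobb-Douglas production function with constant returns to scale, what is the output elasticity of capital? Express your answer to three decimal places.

gY = gA + α·gK + (1−α)·gL, so gY − gA − gL = α(gK − gL).
2.37 − 1.5 + 0.5 = α × (3.64 − (-0.5)).
1.37 = 4.14 α, so α = 0.33092.

α = 0.331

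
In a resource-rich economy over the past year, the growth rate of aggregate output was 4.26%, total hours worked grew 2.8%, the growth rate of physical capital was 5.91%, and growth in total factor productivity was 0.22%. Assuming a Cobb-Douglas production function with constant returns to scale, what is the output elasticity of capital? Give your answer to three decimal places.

α = 0.399

gY = gA + α·gK + (1−α)·gL, so gY − gA − gL = α(gK − gL).
4.26 − 0.22 − 2.8 = α × (5.91 − 2.8).
1.24 = 3.11 α, so α = 0.39871.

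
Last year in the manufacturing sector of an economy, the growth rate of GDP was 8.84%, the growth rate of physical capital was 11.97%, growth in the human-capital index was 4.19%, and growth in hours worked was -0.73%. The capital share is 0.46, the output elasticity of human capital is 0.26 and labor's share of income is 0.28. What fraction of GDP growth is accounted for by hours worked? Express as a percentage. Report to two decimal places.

-2.31%

Labor's share = 1 − 0.46 − 0.26 = 0.28.
Hours worked contributed 0.28 × (-0.73) = -0.2044 pp.
Share of growth = -0.2044 / 8.84 × 100 = -2.3122%.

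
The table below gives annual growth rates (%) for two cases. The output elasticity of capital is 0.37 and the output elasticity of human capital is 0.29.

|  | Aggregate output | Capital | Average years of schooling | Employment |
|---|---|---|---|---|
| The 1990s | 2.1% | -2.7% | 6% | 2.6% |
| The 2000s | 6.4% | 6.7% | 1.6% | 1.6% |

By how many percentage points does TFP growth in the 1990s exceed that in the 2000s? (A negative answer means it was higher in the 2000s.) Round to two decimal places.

Labor's share = 1 − 0.37 − 0.29 = 0.34.
The 1990s: TFP = 2.1 + 0.999 − 1.74 − 0.884 = 0.475%.
The 2000s: TFP = 6.4 − 2.479 − 0.464 − 0.544 = 2.913%.
Difference = 0.475 − (2.913) = -2.438 pp.

-2.44 percentage points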